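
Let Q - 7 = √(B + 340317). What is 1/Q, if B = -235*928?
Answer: -7/122188 + √122237/122188 ≈ 0.0028041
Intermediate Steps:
B = -218080
Q = 7 + √122237 (Q = 7 + √(-218080 + 340317) = 7 + √122237 ≈ 356.62)
1/Q = 1/(7 + √122237)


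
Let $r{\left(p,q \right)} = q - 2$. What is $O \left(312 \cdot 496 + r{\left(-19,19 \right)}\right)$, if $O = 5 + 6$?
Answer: $1702459$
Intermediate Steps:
$O = 11$
$r{\left(p,q \right)} = -2 + q$
$O \left(312 \cdot 496 + r{\left(-19,19 \right)}\right) = 11 \left(312 \cdot 496 + \left(-2 + 19\right)\right) = 11 \left(154752 + 17\right) = 11 \cdot 154769 = 1702459$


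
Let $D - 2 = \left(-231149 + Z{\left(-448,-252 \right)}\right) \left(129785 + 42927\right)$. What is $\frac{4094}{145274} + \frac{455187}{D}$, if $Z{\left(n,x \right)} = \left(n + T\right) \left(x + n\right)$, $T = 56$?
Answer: $\frac{15324085281677}{542595972204818} \approx 0.028242$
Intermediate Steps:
$Z{\left(n,x \right)} = \left(56 + n\right) \left(n + x\right)$ ($Z{\left(n,x \right)} = \left(n + 56\right) \left(x + n\right) = \left(56 + n\right) \left(n + x\right)$)
$D = 7469966714$ ($D = 2 + \left(-231149 + \left(\left(-448\right)^{2} + 56 \left(-448\right) + 56 \left(-252\right) - -112896\right)\right) \left(129785 + 42927\right) = 2 + \left(-231149 + \left(200704 - 25088 - 14112 + 112896\right)\right) 172712 = 2 + \left(-231149 + 274400\right) 172712 = 2 + 43251 \cdot 172712 = 2 + 7469966712 = 7469966714$)
$\frac{4094}{145274} + \frac{455187}{D} = \frac{4094}{145274} + \frac{455187}{7469966714} = 4094 \cdot \frac{1}{145274} + 455187 \cdot \frac{1}{7469966714} = \frac{2047}{72637} + \frac{455187}{7469966714} = \frac{15324085281677}{542595972204818}$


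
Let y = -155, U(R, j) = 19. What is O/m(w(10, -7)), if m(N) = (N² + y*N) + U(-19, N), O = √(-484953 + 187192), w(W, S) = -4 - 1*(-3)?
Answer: I*√297761/175 ≈ 3.1181*I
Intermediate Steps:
w(W, S) = -1 (w(W, S) = -4 + 3 = -1)
O = I*√297761 (O = √(-297761) = I*√297761 ≈ 545.67*I)
m(N) = 19 + N² - 155*N (m(N) = (N² - 155*N) + 19 = 19 + N² - 155*N)
O/m(w(10, -7)) = (I*√297761)/(19 + (-1)² - 155*(-1)) = (I*√297761)/(19 + 1 + 155) = (I*√297761)/175 = (I*√297761)*(1/175) = I*√297761/175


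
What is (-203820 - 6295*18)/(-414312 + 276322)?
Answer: 31713/13799 ≈ 2.2982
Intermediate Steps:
(-203820 - 6295*18)/(-414312 + 276322) = (-203820 - 113310)/(-137990) = -317130*(-1/137990) = 31713/13799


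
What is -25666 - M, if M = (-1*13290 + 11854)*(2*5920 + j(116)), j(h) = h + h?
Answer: 17309726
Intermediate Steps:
j(h) = 2*h
M = -17335392 (M = (-1*13290 + 11854)*(2*5920 + 2*116) = (-13290 + 11854)*(11840 + 232) = -1436*12072 = -17335392)
-25666 - M = -25666 - 1*(-17335392) = -25666 + 17335392 = 17309726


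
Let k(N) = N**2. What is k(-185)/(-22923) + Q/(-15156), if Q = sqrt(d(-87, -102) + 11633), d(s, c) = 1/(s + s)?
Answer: -34225/22923 - 7*sqrt(7187766)/2637144 ≈ -1.5002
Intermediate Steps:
d(s, c) = 1/(2*s)
Q = 7*sqrt(7187766)/174 (Q = sqrt((1/2)/(-87) + 11633) = sqrt((1/2)*(-1/87) + 11633) = sqrt(-1/174 + 11633) = sqrt(2024141/174) = 7*sqrt(7187766)/174 ≈ 107.86)
k(-185)/(-22923) + Q/(-15156) = (-185)**2/(-22923) + (7*sqrt(7187766)/174)/(-15156) = 34225*(-1/22923) + (7*sqrt(7187766)/174)*(-1/15156) = -34225/22923 - 7*sqrt(7187766)/2637144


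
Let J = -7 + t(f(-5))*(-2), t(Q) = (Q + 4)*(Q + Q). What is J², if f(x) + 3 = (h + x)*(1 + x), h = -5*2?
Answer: 193627225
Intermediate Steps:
h = -10
f(x) = -3 + (1 + x)*(-10 + x) (f(x) = -3 + (-10 + x)*(1 + x) = -3 + (1 + x)*(-10 + x))
t(Q) = 2*Q*(4 + Q) (t(Q) = (4 + Q)*(2*Q) = 2*Q*(4 + Q))
J = -13915 (J = -7 + (2*(-13 + (-5)² - 9*(-5))*(4 + (-13 + (-5)² - 9*(-5))))*(-2) = -7 + (2*(-13 + 25 + 45)*(4 + (-13 + 25 + 45)))*(-2) = -7 + (2*57*(4 + 57))*(-2) = -7 + (2*57*61)*(-2) = -7 + 6954*(-2) = -7 - 13908 = -13915)
J² = (-13915)² = 193627225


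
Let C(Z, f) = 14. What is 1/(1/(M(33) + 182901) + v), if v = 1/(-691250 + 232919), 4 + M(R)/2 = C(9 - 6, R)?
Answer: 83838364851/275410 ≈ 3.0441e+5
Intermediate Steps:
M(R) = 20 (M(R) = -8 + 2*14 = -8 + 28 = 20)
v = -1/458331 (v = 1/(-458331) = -1/458331 ≈ -2.1818e-6)
1/(1/(M(33) + 182901) + v) = 1/(1/(20 + 182901) - 1/458331) = 1/(1/182921 - 1/458331) = 1/(275410/83838364851) = 83838364851/275410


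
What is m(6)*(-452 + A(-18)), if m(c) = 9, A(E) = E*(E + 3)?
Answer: -1638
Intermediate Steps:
A(E) = E*(3 + E)
m(6)*(-452 + A(-18)) = 9*(-452 - 18*(3 - 18)) = 9*(-452 - 18*(-15)) = 9*(-452 + 270) = 9*(-182) = -1638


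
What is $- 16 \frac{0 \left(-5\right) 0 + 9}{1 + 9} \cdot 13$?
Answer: $- \frac{936}{5} \approx -187.2$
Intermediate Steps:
$- 16 \frac{0 \left(-5\right) 0 + 9}{1 + 9} \cdot 13 = - 16 \frac{0 \cdot 0 + 9}{10} \cdot 13 = - 16 \left(0 + 9\right) \frac{1}{10} \cdot 13 = - 16 \cdot 9 \cdot \frac{1}{10} \cdot 13 = \left(-16\right) \frac{9}{10} \cdot 13 = \left(- \frac{72}{5}\right) 13 = - \frac{936}{5}$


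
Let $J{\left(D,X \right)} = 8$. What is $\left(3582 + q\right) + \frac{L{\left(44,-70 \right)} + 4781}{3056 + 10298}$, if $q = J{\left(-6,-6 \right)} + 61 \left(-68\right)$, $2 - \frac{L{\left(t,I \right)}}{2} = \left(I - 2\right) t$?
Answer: $- \frac{676401}{1214} \approx -557.17$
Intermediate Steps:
$L{\left(t,I \right)} = 4 - 2 t \left(-2 + I\right)$ ($L{\left(t,I \right)} = 4 - 2 \left(I - 2\right) t = 4 - 2 \left(-2 + I\right) t = 4 - 2 t \left(-2 + I\right)$)
$q = -4140$ ($q = 8 + 61 \left(-68\right) = 8 - 4148 = -4140$)
$\left(3582 + q\right) + \frac{L{\left(44,-70 \right)} + 4781}{3056 + 10298} = \left(3582 - 4140\right) + \frac{\left(4 + 4 \cdot 44 - \left(-140\right) 44\right) + 4781}{3056 + 10298} = -558 + \frac{\left(4 + 176 + 6160\right) + 4781}{13354} = -558 + \left(6340 + 4781\right) \frac{1}{13354} = -558 + 11121 \cdot \frac{1}{13354} = -558 + \frac{1011}{1214} = - \frac{676401}{1214}$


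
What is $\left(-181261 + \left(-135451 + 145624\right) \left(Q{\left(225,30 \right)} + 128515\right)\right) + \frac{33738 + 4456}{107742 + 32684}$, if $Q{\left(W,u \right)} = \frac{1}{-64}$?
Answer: $\frac{451852559897419}{345664} \approx 1.3072 \cdot 10^{9}$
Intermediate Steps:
$Q{\left(W,u \right)} = - \frac{1}{64}$
$\left(-181261 + \left(-135451 + 145624\right) \left(Q{\left(225,30 \right)} + 128515\right)\right) + \frac{33738 + 4456}{107742 + 32684} = \left(-181261 + \left(-135451 + 145624\right) \left(- \frac{1}{64} + 128515\right)\right) + \frac{33738 + 4456}{107742 + 32684} = \left(-181261 + 10173 \cdot \frac{8224959}{64}\right) + \frac{38194}{140426} = \left(-181261 + \frac{83672507907}{64}\right) + 38194 \cdot \frac{1}{140426} = \frac{83660907203}{64} + \frac{1469}{5401} = \frac{451852559897419}{345664}$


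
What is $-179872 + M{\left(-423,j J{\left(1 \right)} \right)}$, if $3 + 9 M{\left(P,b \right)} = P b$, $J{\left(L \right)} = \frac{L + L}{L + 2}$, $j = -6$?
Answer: $- \frac{539053}{3} \approx -1.7968 \cdot 10^{5}$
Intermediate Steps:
$J{\left(L \right)} = \frac{2 L}{2 + L}$
$M{\left(P,b \right)} = - \frac{1}{3} + \frac{P b}{9}$
$-179872 + M{\left(-423,j J{\left(1 \right)} \right)} = -179872 - \left(\frac{1}{3} + 47 \left(- 6 \cdot 2 \cdot 1 \frac{1}{2 + 1}\right)\right) = -179872 - \left(\frac{1}{3} + 47 \left(- 6 \cdot 2 \cdot 1 \cdot \frac{1}{3}\right)\right) = -179872 - \left(\frac{1}{3} + 47 \left(\left(-6\right) \frac{2}{3}\right)\right) = -179872 - \left(\frac{1}{3} + 47 \left(-4\right)\right) = -179872 + \left(- \frac{1}{3} + 188\right) = -179872 + \frac{563}{3} = - \frac{539053}{3}$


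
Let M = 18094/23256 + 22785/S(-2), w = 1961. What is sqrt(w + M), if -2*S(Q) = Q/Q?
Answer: I*sqrt(163785678815)/1938 ≈ 208.83*I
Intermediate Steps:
S(Q) = -1/2 (S(Q) = -Q/(2*Q) = -1/2*1 = -1/2)
M = -529878913/11628 (M = 18094/23256 + 22785/(-1/2) = 18094*(1/23256) + 22785*(-2) = 9047/11628 - 45570 = -529878913/11628 ≈ -45569.)
sqrt(w + M) = sqrt(1961 - 529878913/11628) = sqrt(-507076405/11628) = I*sqrt(163785678815)/1938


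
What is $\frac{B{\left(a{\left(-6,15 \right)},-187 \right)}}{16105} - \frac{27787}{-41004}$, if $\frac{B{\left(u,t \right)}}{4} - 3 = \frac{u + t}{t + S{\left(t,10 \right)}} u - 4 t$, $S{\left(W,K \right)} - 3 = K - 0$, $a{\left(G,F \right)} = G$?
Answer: $\frac{16518228791}{19150713180} \approx 0.86254$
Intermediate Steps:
$S{\left(W,K \right)} = 3 + K$ ($S{\left(W,K \right)} = 3 + \left(K - 0\right) = 3 + \left(K + 0\right) = 3 + K$)
$B{\left(u,t \right)} = 12 - 16 t + \frac{4 u \left(t + u\right)}{13 + t}$ ($B{\left(u,t \right)} = 12 + 4 \left(\frac{u + t}{t + \left(3 + 10\right)} u - 4 t\right) = 12 + 4 \left(\frac{t + u}{t + 13} u - 4 t\right) = 12 + 4 \left(\frac{t + u}{13 + t} u - 4 t\right) = 12 + 4 \left(\frac{u \left(t + u\right)}{13 + t} - 4 t\right) = 12 + 4 \left(- 4 t + \frac{u \left(t + u\right)}{13 + t}\right) = 12 - \left(16 t - \frac{4 u \left(t + u\right)}{13 + t}\right) = 12 - 16 t + \frac{4 u \left(t + u\right)}{13 + t}$)
$\frac{B{\left(a{\left(-6,15 \right)},-187 \right)}}{16105} - \frac{27787}{-41004} = \frac{4 \frac{1}{13 - 187} \left(39 + \left(-6\right)^{2} - -9163 - 4 \left(-187\right)^{2} - -1122\right)}{16105} - \frac{27787}{-41004} = \frac{4 \left(39 + 36 + 9163 - 139876 + 1122\right)}{-174} \cdot \frac{1}{16105} - - \frac{27787}{41004} = 4 \left(- \frac{1}{174}\right) \left(39 + 36 + 9163 - 139876 + 1122\right) \frac{1}{16105} + \frac{27787}{41004} = 4 \left(- \frac{1}{174}\right) \left(-129516\right) \frac{1}{16105} + \frac{27787}{41004} = \frac{86344}{29} \cdot \frac{1}{16105} + \frac{27787}{41004} = \frac{86344}{467045} + \frac{27787}{41004} = \frac{16518228791}{19150713180}$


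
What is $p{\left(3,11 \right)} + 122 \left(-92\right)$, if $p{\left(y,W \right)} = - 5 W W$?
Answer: $-11829$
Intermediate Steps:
$p{\left(y,W \right)} = - 5 W^{2}$
$p{\left(3,11 \right)} + 122 \left(-92\right) = - 5 \cdot 11^{2} + 122 \left(-92\right) = \left(-5\right) 121 - 11224 = -605 - 11224 = -11829$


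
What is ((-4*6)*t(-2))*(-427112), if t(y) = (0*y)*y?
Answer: 0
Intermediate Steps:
t(y) = 0 (t(y) = 0*y = 0)
((-4*6)*t(-2))*(-427112) = (-4*6*0)*(-427112) = -24*0*(-427112) = 0*(-427112) = 0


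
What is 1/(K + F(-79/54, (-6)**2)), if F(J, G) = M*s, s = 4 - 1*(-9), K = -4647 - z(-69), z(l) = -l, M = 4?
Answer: -1/4664 ≈ -0.00021441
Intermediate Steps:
K = -4716 (K = -4647 - (-1)*(-69) = -4647 - 1*69 = -4647 - 69 = -4716)
s = 13 (s = 4 + 9 = 13)
F(J, G) = 52 (F(J, G) = 4*13 = 52)
1/(K + F(-79/54, (-6)**2)) = 1/(-4716 + 52) = 1/(-4664) = -1/4664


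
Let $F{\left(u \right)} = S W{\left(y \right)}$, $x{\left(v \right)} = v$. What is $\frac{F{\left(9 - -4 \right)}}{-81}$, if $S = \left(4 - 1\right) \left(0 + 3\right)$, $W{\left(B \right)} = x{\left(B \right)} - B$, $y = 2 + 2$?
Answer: $0$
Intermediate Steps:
$y = 4$
$W{\left(B \right)} = 0$ ($W{\left(B \right)} = B - B = 0$)
$S = 9$ ($S = 3 \cdot 3 = 9$)
$F{\left(u \right)} = 0$ ($F{\left(u \right)} = 9 \cdot 0 = 0$)
$\frac{F{\left(9 - -4 \right)}}{-81} = \frac{1}{-81} \cdot 0 = \left(- \frac{1}{81}\right) 0 = 0$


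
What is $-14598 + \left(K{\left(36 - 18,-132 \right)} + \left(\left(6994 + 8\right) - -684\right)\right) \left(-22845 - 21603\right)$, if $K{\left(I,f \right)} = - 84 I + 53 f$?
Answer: $36521658$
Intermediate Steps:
$-14598 + \left(K{\left(36 - 18,-132 \right)} + \left(\left(6994 + 8\right) - -684\right)\right) \left(-22845 - 21603\right) = -14598 + \left(\left(- 84 \left(36 - 18\right) + 53 \left(-132\right)\right) + \left(\left(6994 + 8\right) - -684\right)\right) \left(-22845 - 21603\right) = -14598 + \left(\left(- 84 \left(36 - 18\right) - 6996\right) + \left(7002 + \left(-2152 + 2836\right)\right)\right) \left(-44448\right) = -14598 + \left(\left(\left(-84\right) 18 - 6996\right) + \left(7002 + 684\right)\right) \left(-44448\right) = -14598 + \left(\left(-1512 - 6996\right) + 7686\right) \left(-44448\right) = -14598 + \left(-8508 + 7686\right) \left(-44448\right) = -14598 - -36536256 = -14598 + 36536256 = 36521658$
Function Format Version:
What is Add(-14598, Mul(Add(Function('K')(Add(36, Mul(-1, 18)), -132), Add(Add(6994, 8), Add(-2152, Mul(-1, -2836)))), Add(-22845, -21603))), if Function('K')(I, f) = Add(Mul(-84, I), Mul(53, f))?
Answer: 36521658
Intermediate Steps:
Add(-14598, Mul(Add(Function('K')(Add(36, Mul(-1, 18)), -132), Add(Add(6994, 8), Add(-2152, Mul(-1, -2836)))), Add(-22845, -21603))) = Add(-14598, Mul(Add(Add(Mul(-84, Add(36, Mul(-1, 18))), Mul(53, -132)), Add(Add(6994, 8), Add(-2152, Mul(-1, -2836)))), Add(-22845, -21603))) = Add(-14598, Mul(Add(Add(Mul(-84, Add(36, -18)), -6996), Add(7002, Add(-2152, 2836))), -44448)) = Add(-14598, Mul(Add(Add(Mul(-84, 18), -6996), Add(7002, 684)), -44448)) = Add(-14598, Mul(Add(Add(-1512, -6996), 7686), -44448)) = Add(-14598, Mul(Add(-8508, 7686), -44448)) = Add(-14598, Mul(-822, -44448)) = Add(-14598, 36536256) = 36521658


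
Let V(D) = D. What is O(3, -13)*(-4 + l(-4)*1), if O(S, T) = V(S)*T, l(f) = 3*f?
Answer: 624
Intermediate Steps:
O(S, T) = S*T
O(3, -13)*(-4 + l(-4)*1) = (3*(-13))*(-4 + (3*(-4))*1) = -39*(-4 - 12*1) = -39*(-4 - 12) = -39*(-16) = 624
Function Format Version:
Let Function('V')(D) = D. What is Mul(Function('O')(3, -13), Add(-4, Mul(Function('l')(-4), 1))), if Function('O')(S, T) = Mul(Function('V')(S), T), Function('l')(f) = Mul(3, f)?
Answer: 624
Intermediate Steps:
Function('O')(S, T) = Mul(S, T)
Mul(Function('O')(3, -13), Add(-4, Mul(Function('l')(-4), 1))) = Mul(Mul(3, -13), Add(-4, Mul(Mul(3, -4), 1))) = Mul(-39, Add(-4, Mul(-12, 1))) = Mul(-39, Add(-4, -12)) = Mul(-39, -16) = 624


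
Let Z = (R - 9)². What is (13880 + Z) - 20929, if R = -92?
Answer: 3152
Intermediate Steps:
Z = 10201 (Z = (-92 - 9)² = (-101)² = 10201)
(13880 + Z) - 20929 = (13880 + 10201) - 20929 = 24081 - 20929 = 3152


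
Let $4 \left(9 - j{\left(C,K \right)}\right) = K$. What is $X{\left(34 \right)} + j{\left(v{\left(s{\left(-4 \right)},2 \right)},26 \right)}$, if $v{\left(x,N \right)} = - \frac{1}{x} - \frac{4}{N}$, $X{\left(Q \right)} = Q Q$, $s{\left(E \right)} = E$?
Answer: $\frac{2317}{2} \approx 1158.5$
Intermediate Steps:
$X{\left(Q \right)} = Q^{2}$
$j{\left(C,K \right)} = 9 - \frac{K}{4}$
$X{\left(34 \right)} + j{\left(v{\left(s{\left(-4 \right)},2 \right)},26 \right)} = 34^{2} + \left(9 - \frac{13}{2}\right) = 1156 + \left(9 - \frac{13}{2}\right) = 1156 + \frac{5}{2} = \frac{2317}{2}$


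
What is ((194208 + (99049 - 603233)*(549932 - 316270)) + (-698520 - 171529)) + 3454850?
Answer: -117805862799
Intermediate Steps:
((194208 + (99049 - 603233)*(549932 - 316270)) + (-698520 - 171529)) + 3454850 = ((194208 - 504184*233662) - 870049) + 3454850 = ((194208 - 117808641808) - 870049) + 3454850 = (-117808447600 - 870049) + 3454850 = -117809317649 + 3454850 = -117805862799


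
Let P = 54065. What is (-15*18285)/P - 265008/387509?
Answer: -24122337699/4190134817 ≈ -5.7569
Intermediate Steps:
(-15*18285)/P - 265008/387509 = -15*18285/54065 - 265008/387509 = -274275*1/54065 - 265008*1/387509 = -54855/10813 - 265008/387509 = -24122337699/4190134817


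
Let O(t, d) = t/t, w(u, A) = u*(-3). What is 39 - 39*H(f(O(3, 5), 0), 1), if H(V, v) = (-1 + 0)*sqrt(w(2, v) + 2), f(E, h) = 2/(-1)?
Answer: 39 + 78*I ≈ 39.0 + 78.0*I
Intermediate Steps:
w(u, A) = -3*u
O(t, d) = 1
f(E, h) = -2 (f(E, h) = 2*(-1) = -2)
H(V, v) = -2*I (H(V, v) = (-1 + 0)*sqrt(-3*2 + 2) = -sqrt(-6 + 2) = -sqrt(-4) = -2*I)
39 - 39*H(f(O(3, 5), 0), 1) = 39 - (-78)*I = 39 + 78*I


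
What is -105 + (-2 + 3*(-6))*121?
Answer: -2525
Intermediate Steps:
-105 + (-2 + 3*(-6))*121 = -105 + (-2 - 18)*121 = -105 - 20*121 = -105 - 2420 = -2525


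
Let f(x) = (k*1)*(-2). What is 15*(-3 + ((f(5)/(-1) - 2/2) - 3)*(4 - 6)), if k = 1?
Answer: 15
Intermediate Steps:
f(x) = -2 (f(x) = (1*1)*(-2) = 1*(-2) = -2)
15*(-3 + ((f(5)/(-1) - 2/2) - 3)*(4 - 6)) = 15*(-3 + ((-2/(-1) - 2/2) - 3)*(4 - 6)) = 15*(-3 + ((-2*(-1) - 2*½) - 3)*(-2)) = 15*(-3 + ((2 - 1) - 3)*(-2)) = 15*(-3 + (1 - 3)*(-2)) = 15*(-3 - 2*(-2)) = 15*(-3 + 4) = 15*1 = 15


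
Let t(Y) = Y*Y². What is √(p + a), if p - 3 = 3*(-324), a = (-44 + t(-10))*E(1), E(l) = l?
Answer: I*√2013 ≈ 44.866*I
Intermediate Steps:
t(Y) = Y³
a = -1044 (a = (-44 + (-10)³)*1 = (-44 - 1000)*1 = -1044*1 = -1044)
p = -969 (p = 3 + 3*(-324) = 3 - 972 = -969)
√(p + a) = √(-969 - 1044) = √(-2013) = I*√2013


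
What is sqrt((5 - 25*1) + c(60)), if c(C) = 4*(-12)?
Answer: 2*I*sqrt(17) ≈ 8.2462*I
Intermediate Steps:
c(C) = -48
sqrt((5 - 25*1) + c(60)) = sqrt((5 - 25*1) - 48) = sqrt((5 - 25) - 48) = sqrt(-20 - 48) = sqrt(-68) = 2*I*sqrt(17)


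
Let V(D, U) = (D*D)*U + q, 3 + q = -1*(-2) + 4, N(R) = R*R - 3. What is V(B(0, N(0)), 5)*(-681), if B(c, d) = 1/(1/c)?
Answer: -2043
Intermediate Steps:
N(R) = -3 + R**2 (N(R) = R**2 - 3 = -3 + R**2)
B(c, d) = c (B(c, d) = 1/(1/c) = c)
q = 3 (q = -3 + (-1*(-2) + 4) = -3 + (2 + 4) = -3 + 6 = 3)
V(D, U) = 3 + U*D**2 (V(D, U) = (D*D)*U + 3 = D**2*U + 3 = U*D**2 + 3 = 3 + U*D**2)
V(B(0, N(0)), 5)*(-681) = (3 + 5*0**2)*(-681) = (3 + 5*0)*(-681) = (3 + 0)*(-681) = 3*(-681) = -2043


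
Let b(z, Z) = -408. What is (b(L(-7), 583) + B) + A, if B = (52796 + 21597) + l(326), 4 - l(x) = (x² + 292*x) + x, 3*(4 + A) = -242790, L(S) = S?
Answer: -208739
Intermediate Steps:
A = -80934 (A = -4 + (⅓)*(-242790) = -4 - 80930 = -80934)
l(x) = 4 - x² - 293*x (l(x) = 4 - ((x² + 292*x) + x) = 4 - (x² + 293*x) = 4 + (-x² - 293*x) = 4 - x² - 293*x)
B = -127397 (B = (52796 + 21597) + (4 - 1*326² - 293*326) = 74393 + (4 - 1*106276 - 95518) = 74393 + (4 - 106276 - 95518) = 74393 - 201790 = -127397)
(b(L(-7), 583) + B) + A = (-408 - 127397) - 80934 = -127805 - 80934 = -208739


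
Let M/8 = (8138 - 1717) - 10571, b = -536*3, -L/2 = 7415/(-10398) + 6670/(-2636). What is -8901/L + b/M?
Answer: -50621707626/36893749 ≈ -1372.1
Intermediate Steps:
L = 22225150/3426141 (L = -2*(7415/(-10398) + 6670/(-2636)) = -2*(7415*(-1/10398) + 6670*(-1/2636)) = -2*(-7415/10398 - 3335/1318) = -2*(-11112575/3426141) = 22225150/3426141 ≈ 6.4869)
b = -1608
M = -33200 (M = 8*((8138 - 1717) - 10571) = 8*(6421 - 10571) = 8*(-4150) = -33200)
-8901/L + b/M = -8901/22225150/3426141 - 1608/(-33200) = -8901*3426141/22225150 - 1608*(-1/33200) = -30496081041/22225150 + 201/4150 = -50621707626/36893749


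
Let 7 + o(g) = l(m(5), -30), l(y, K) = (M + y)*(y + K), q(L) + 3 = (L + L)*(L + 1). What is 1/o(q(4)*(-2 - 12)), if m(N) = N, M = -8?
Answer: 1/68 ≈ 0.014706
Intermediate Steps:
q(L) = -3 + 2*L*(1 + L) (q(L) = -3 + (L + L)*(L + 1) = -3 + (2*L)*(1 + L) = -3 + 2*L*(1 + L))
l(y, K) = (-8 + y)*(K + y) (l(y, K) = (-8 + y)*(y + K) = (-8 + y)*(K + y))
o(g) = 68 (o(g) = -7 + (5² - 8*(-30) - 8*5 - 30*5) = -7 + (25 + 240 - 40 - 150) = -7 + 75 = 68)
1/o(q(4)*(-2 - 12)) = 1/68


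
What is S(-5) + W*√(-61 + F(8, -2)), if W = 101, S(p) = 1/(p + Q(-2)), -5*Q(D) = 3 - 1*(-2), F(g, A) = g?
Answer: -⅙ + 101*I*√53 ≈ -0.16667 + 735.29*I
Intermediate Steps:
Q(D) = -1 (Q(D) = -(3 - 1*(-2))/5 = -(3 + 2)/5 = -⅕*5 = -1)
S(p) = 1/(-1 + p) (S(p) = 1/(p - 1) = 1/(-1 + p))
S(-5) + W*√(-61 + F(8, -2)) = 1/(-1 - 5) + 101*√(-61 + 8) = 1/(-6) + 101*√(-53) = -⅙ + 101*(I*√53) = -⅙ + 101*I*√53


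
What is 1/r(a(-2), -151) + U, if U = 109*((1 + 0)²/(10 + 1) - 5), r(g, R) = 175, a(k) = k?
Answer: -1030039/1925 ≈ -535.08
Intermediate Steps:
U = -5886/11 (U = 109*(1²/11 - 5) = 109*(1*(1/11) - 5) = 109*(1/11 - 5) = 109*(-54/11) = -5886/11 ≈ -535.09)
1/r(a(-2), -151) + U = 1/175 - 5886/11 = -1030039/1925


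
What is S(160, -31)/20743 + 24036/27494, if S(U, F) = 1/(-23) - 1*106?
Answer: 5700126669/6558542483 ≈ 0.86911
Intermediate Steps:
S(U, F) = -2439/23 (S(U, F) = -1/23 - 106 = -2439/23)
S(160, -31)/20743 + 24036/27494 = -2439/23/20743 + 24036/27494 = -2439/23*1/20743 + 24036*(1/27494) = -2439/477089 + 12018/13747 = 5700126669/6558542483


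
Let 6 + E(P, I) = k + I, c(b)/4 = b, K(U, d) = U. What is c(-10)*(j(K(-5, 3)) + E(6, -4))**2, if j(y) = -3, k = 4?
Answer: -3240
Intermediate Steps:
c(b) = 4*b
E(P, I) = -2 + I (E(P, I) = -6 + (4 + I) = -2 + I)
c(-10)*(j(K(-5, 3)) + E(6, -4))**2 = (4*(-10))*(-3 + (-2 - 4))**2 = -40*(-3 - 6)**2 = -40*(-9)**2 = -40*81 = -3240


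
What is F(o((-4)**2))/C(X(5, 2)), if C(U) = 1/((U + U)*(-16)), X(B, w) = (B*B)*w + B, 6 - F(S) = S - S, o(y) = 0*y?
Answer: -10560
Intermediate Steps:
o(y) = 0
F(S) = 6 (F(S) = 6 - (S - S) = 6 - 1*0 = 6 + 0 = 6)
X(B, w) = B + w*B**2 (X(B, w) = B**2*w + B = w*B**2 + B = B + w*B**2)
C(U) = -1/(32*U) (C(U) = -1/16/(2*U) = (1/(2*U))*(-1/16) = -1/(32*U))
F(o((-4)**2))/C(X(5, 2)) = 6/((-1/(5*(1 + 5*2))/32)) = 6/((-1/(5*(1 + 10))/32)) = 6/((-1/(32*(5*11)))) = 6/((-1/32/55)) = 6/((-1/32*1/55)) = 6/(-1/1760) = 6*(-1760) = -10560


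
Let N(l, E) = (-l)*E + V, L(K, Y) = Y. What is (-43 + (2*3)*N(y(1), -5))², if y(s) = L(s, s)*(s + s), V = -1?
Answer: 121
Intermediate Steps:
y(s) = 2*s² (y(s) = s*(s + s) = s*(2*s) = 2*s²)
N(l, E) = -1 - E*l (N(l, E) = (-l)*E - 1 = -E*l - 1 = -1 - E*l)
(-43 + (2*3)*N(y(1), -5))² = (-43 + (2*3)*(-1 - 1*(-5)*2*1²))² = (-43 + 6*(-1 - 1*(-5)*2*1))² = (-43 + 6*(-1 - 1*(-5)*2))² = (-43 + 6*(-1 + 10))² = (-43 + 6*9)² = (-43 + 54)² = 11² = 121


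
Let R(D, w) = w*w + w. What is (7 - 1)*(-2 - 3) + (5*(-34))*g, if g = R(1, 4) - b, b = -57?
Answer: -13120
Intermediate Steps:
R(D, w) = w + w**2 (R(D, w) = w**2 + w = w + w**2)
g = 77 (g = 4*(1 + 4) - 1*(-57) = 4*5 + 57 = 20 + 57 = 77)
(7 - 1)*(-2 - 3) + (5*(-34))*g = (7 - 1)*(-2 - 3) + (5*(-34))*77 = 6*(-5) - 170*77 = -30 - 13090 = -13120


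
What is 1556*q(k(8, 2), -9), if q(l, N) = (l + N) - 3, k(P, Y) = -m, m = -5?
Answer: -10892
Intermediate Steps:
k(P, Y) = 5 (k(P, Y) = -1*(-5) = 5)
q(l, N) = -3 + N + l (q(l, N) = (N + l) - 3 = -3 + N + l)
1556*q(k(8, 2), -9) = 1556*(-3 - 9 + 5) = 1556*(-7) = -10892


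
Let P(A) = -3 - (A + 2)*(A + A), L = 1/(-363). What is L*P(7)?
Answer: 43/121 ≈ 0.35537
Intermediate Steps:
L = -1/363 ≈ -0.0027548
P(A) = -3 - 2*A*(2 + A) (P(A) = -3 - (2 + A)*2*A = -3 - 2*A*(2 + A))
L*P(7) = -(-3 - 4*7 - 2*7**2)/363 = -(-3 - 28 - 2*49)/363 = -(-3 - 28 - 98)/363 = -1/363*(-129) = 43/121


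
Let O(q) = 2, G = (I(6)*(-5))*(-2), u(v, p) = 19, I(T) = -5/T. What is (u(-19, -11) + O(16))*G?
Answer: -175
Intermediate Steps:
G = -25/3 (G = (-5/6*(-5))*(-2) = (-5*⅙*(-5))*(-2) = -⅚*(-5)*(-2) = (25/6)*(-2) = -25/3 ≈ -8.3333)
(u(-19, -11) + O(16))*G = (19 + 2)*(-25/3) = 21*(-25/3) = -175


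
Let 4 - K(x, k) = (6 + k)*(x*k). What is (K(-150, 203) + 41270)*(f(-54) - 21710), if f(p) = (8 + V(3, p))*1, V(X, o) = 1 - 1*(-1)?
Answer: -138995530800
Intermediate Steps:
V(X, o) = 2 (V(X, o) = 1 + 1 = 2)
K(x, k) = 4 - k*x*(6 + k) (K(x, k) = 4 - (6 + k)*x*k = 4 - (6 + k)*k*x = 4 - k*x*(6 + k))
f(p) = 10 (f(p) = (8 + 2)*1 = 10*1 = 10)
(K(-150, 203) + 41270)*(f(-54) - 21710) = ((4 - 1*(-150)*203² - 6*203*(-150)) + 41270)*(10 - 21710) = ((4 - 1*(-150)*41209 + 182700) + 41270)*(-21700) = ((4 + 6181350 + 182700) + 41270)*(-21700) = (6364054 + 41270)*(-21700) = 6405324*(-21700) = -138995530800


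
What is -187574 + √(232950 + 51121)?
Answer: -187574 + √284071 ≈ -1.8704e+5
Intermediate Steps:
-187574 + √(232950 + 51121) = -187574 + √284071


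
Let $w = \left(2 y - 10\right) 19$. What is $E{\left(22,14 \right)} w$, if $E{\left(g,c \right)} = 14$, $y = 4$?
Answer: $-532$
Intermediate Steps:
$w = -38$ ($w = \left(2 \cdot 4 - 10\right) 19 = \left(8 - 10\right) 19 = \left(-2\right) 19 = -38$)
$E{\left(22,14 \right)} w = 14 \left(-38\right) = -532$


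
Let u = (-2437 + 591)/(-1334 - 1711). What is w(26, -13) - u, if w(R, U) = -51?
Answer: -157141/3045 ≈ -51.606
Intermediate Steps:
u = 1846/3045 (u = -1846/(-3045) = -1846*(-1/3045) = 1846/3045 ≈ 0.60624)
w(26, -13) - u = -51 - 1*1846/3045 = -51 - 1846/3045 = -157141/3045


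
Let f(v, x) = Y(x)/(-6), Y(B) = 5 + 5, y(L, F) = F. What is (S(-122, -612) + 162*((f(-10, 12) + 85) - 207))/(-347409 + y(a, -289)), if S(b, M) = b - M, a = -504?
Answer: 9772/173849 ≈ 0.056210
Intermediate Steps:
Y(B) = 10
f(v, x) = -5/3 (f(v, x) = 10/(-6) = 10*(-⅙) = -5/3)
(S(-122, -612) + 162*((f(-10, 12) + 85) - 207))/(-347409 + y(a, -289)) = ((-122 - 1*(-612)) + 162*((-5/3 + 85) - 207))/(-347409 - 289) = ((-122 + 612) + 162*(250/3 - 207))/(-347698) = (490 + 162*(-371/3))*(-1/347698) = (490 - 20034)*(-1/347698) = -19544*(-1/347698) = 9772/173849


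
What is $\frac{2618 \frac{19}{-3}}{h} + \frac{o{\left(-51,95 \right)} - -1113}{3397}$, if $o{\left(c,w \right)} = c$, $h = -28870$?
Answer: $\frac{130476697}{147107085} \approx 0.88695$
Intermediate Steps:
$\frac{2618 \frac{19}{-3}}{h} + \frac{o{\left(-51,95 \right)} - -1113}{3397} = \frac{2618 \frac{19}{-3}}{-28870} + \frac{-51 - -1113}{3397} = 2618 \cdot 19 \left(- \frac{1}{3}\right) \left(- \frac{1}{28870}\right) + \left(-51 + 1113\right) \frac{1}{3397} = 2618 \left(- \frac{19}{3}\right) \left(- \frac{1}{28870}\right) + 1062 \cdot \frac{1}{3397} = \left(- \frac{49742}{3}\right) \left(- \frac{1}{28870}\right) + \frac{1062}{3397} = \frac{24871}{43305} + \frac{1062}{3397} = \frac{130476697}{147107085}$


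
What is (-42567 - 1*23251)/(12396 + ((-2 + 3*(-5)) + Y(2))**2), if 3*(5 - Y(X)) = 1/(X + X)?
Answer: -9477792/1806049 ≈ -5.2478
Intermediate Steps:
Y(X) = 5 - 1/(6*X) (Y(X) = 5 - 1/(3*(X + X)) = 5 - 1/(2*X)/3 = 5 - 1/(6*X))
(-42567 - 1*23251)/(12396 + ((-2 + 3*(-5)) + Y(2))**2) = (-42567 - 1*23251)/(12396 + ((-2 + 3*(-5)) + (5 - 1/6/2))**2) = (-42567 - 23251)/(12396 + ((-2 - 15) + (5 - 1/6*1/2))**2) = -65818/(12396 + (-17 + (5 - 1/12))**2) = -65818/(12396 + (-17 + 59/12)**2) = -65818/(12396 + (-145/12)**2) = -65818/(12396 + 21025/144) = -65818/1806049/144 = -65818*144/1806049 = -9477792/1806049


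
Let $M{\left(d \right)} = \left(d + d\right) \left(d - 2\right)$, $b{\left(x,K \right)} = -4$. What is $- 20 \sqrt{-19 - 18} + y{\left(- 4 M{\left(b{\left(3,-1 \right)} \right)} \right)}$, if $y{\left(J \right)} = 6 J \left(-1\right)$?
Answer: $1152 - 20 i \sqrt{37} \approx 1152.0 - 121.66 i$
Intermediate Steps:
$M{\left(d \right)} = 2 d \left(-2 + d\right)$
$y{\left(J \right)} = - 6 J$
$- 20 \sqrt{-19 - 18} + y{\left(- 4 M{\left(b{\left(3,-1 \right)} \right)} \right)} = - 20 \sqrt{-19 - 18} - 6 \left(- 4 \cdot 2 \left(-4\right) \left(-2 - 4\right)\right) = - 20 \sqrt{-37} - 6 \left(- 4 \cdot 2 \left(-4\right) \left(-6\right)\right) = - 20 i \sqrt{37} - 6 \left(\left(-4\right) 48\right) = - 20 i \sqrt{37} - -1152 = - 20 i \sqrt{37} + 1152 = 1152 - 20 i \sqrt{37}$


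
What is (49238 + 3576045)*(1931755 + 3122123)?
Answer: 18321737997474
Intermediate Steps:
(49238 + 3576045)*(1931755 + 3122123) = 3625283*5053878 = 18321737997474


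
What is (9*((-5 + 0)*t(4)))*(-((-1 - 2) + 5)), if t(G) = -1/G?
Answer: -45/2 ≈ -22.500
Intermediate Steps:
(9*((-5 + 0)*t(4)))*(-((-1 - 2) + 5)) = (9*((-5 + 0)*(-1/4)))*(-((-1 - 2) + 5)) = (9*(-(-5)/4))*(-(-3 + 5)) = (9*(-5*(-¼)))*(-1*2) = (9*(5/4))*(-2) = (45/4)*(-2) = -45/2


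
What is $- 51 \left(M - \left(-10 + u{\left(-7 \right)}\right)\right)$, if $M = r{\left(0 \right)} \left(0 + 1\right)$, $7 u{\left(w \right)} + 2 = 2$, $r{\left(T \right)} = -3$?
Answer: $-357$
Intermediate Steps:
$u{\left(w \right)} = 0$ ($u{\left(w \right)} = - \frac{2}{7} + \frac{1}{7} \cdot 2 = - \frac{2}{7} + \frac{2}{7} = 0$)
$M = -3$ ($M = - 3 \left(0 + 1\right) = \left(-3\right) 1 = -3$)
$- 51 \left(M - \left(-10 + u{\left(-7 \right)}\right)\right) = - 51 \left(-3 + \left(10 - 0\right)\right) = - 51 \left(-3 + \left(10 + 0\right)\right) = - 51 \left(-3 + 10\right) = \left(-51\right) 7 = -357$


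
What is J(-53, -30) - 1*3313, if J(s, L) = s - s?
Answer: -3313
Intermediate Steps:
J(s, L) = 0
J(-53, -30) - 1*3313 = 0 - 1*3313 = 0 - 3313 = -3313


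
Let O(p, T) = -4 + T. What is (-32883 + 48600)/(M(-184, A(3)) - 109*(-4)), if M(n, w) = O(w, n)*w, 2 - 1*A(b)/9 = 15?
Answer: 15717/22432 ≈ 0.70065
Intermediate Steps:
A(b) = -117 (A(b) = 18 - 9*15 = 18 - 135 = -117)
M(n, w) = w*(-4 + n) (M(n, w) = (-4 + n)*w = w*(-4 + n))
(-32883 + 48600)/(M(-184, A(3)) - 109*(-4)) = (-32883 + 48600)/(-117*(-4 - 184) - 109*(-4)) = 15717/(-117*(-188) + 436) = 15717/(21996 + 436) = 15717/22432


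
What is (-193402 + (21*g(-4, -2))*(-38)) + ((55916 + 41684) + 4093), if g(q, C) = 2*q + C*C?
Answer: -88517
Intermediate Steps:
g(q, C) = C² + 2*q (g(q, C) = 2*q + C² = C² + 2*q)
(-193402 + (21*g(-4, -2))*(-38)) + ((55916 + 41684) + 4093) = (-193402 + (21*((-2)² + 2*(-4)))*(-38)) + ((55916 + 41684) + 4093) = (-193402 + (21*(4 - 8))*(-38)) + (97600 + 4093) = (-193402 + (21*(-4))*(-38)) + 101693 = (-193402 - 84*(-38)) + 101693 = (-193402 + 3192) + 101693 = -190210 + 101693 = -88517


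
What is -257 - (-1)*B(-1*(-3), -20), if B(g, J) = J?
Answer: -277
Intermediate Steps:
-257 - (-1)*B(-1*(-3), -20) = -257 - (-1)*(-20) = -257 - 1*20 = -257 - 20 = -277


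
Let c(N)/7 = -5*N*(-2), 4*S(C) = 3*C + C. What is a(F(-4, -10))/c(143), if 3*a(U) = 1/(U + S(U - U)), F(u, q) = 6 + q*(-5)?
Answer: 1/1681680 ≈ 5.9464e-7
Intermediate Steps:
F(u, q) = 6 - 5*q
S(C) = C (S(C) = (3*C + C)/4 = (4*C)/4 = C)
c(N) = 70*N (c(N) = 7*(-5*N*(-2)) = 7*(10*N) = 70*N)
a(U) = 1/(3*U) (a(U) = 1/(3*(U + (U - U))) = 1/(3*(U + 0)) = 1/(3*U))
a(F(-4, -10))/c(143) = (1/(3*(6 - 5*(-10))))/((70*143)) = (1/(3*(6 + 50)))/10010 = ((⅓)/56)*(1/10010) = ((⅓)*(1/56))*(1/10010) = (1/168)*(1/10010) = 1/1681680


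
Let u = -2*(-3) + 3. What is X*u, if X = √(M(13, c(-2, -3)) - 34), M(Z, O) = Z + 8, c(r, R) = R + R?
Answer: 9*I*√13 ≈ 32.45*I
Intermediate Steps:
c(r, R) = 2*R
M(Z, O) = 8 + Z
X = I*√13 (X = √((8 + 13) - 34) = √(21 - 34) = √(-13) = I*√13 ≈ 3.6056*I)
u = 9 (u = 6 + 3 = 9)
X*u = (I*√13)*9 = 9*I*√13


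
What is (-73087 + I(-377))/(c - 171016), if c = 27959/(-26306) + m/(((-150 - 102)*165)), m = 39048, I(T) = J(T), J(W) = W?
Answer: 956609272080/2226905781757 ≈ 0.42957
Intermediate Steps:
I(T) = T
c = -26068237/13021470 (c = 27959/(-26306) + 39048/(((-150 - 102)*165)) = 27959*(-1/26306) + 39048/((-252*165)) = -27959/26306 + 39048/(-41580) = -27959/26306 + 39048*(-1/41580) = -27959/26306 - 3254/3465 = -26068237/13021470 ≈ -2.0019)
(-73087 + I(-377))/(c - 171016) = (-73087 - 377)/(-26068237/13021470 - 171016) = -73464/(-2226905781757/13021470) = -73464*(-13021470/2226905781757) = 956609272080/2226905781757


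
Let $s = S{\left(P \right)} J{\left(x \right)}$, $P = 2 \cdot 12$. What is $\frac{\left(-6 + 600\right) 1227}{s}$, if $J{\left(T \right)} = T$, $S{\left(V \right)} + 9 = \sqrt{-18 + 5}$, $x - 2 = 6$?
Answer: $- \frac{3279771}{376} - \frac{364419 i \sqrt{13}}{376} \approx -8722.8 - 3494.5 i$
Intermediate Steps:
$P = 24$
$x = 8$ ($x = 2 + 6 = 8$)
$S{\left(V \right)} = -9 + i \sqrt{13}$ ($S{\left(V \right)} = -9 + \sqrt{-18 + 5} = -9 + \sqrt{-13} = -9 + i \sqrt{13}$)
$s = -72 + 8 i \sqrt{13}$ ($s = \left(-9 + i \sqrt{13}\right) 8 = -72 + 8 i \sqrt{13} \approx -72.0 + 28.844 i$)
$\frac{\left(-6 + 600\right) 1227}{s} = \frac{\left(-6 + 600\right) 1227}{-72 + 8 i \sqrt{13}} = \frac{594 \cdot 1227}{-72 + 8 i \sqrt{13}} = \frac{728838}{-72 + 8 i \sqrt{13}}$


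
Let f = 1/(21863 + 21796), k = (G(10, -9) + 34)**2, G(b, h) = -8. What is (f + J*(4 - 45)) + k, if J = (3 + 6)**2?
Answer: -115478054/43659 ≈ -2645.0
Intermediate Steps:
J = 81 (J = 9**2 = 81)
k = 676 (k = (-8 + 34)**2 = 26**2 = 676)
f = 1/43659 ≈ 2.2905e-5
(f + J*(4 - 45)) + k = (1/43659 + 81*(4 - 45)) + 676 = (1/43659 + 81*(-41)) + 676 = (1/43659 - 3321) + 676 = -144991538/43659 + 676 = -115478054/43659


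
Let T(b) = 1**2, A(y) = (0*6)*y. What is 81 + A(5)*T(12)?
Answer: 81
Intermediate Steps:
A(y) = 0 (A(y) = 0*y = 0)
T(b) = 1
81 + A(5)*T(12) = 81 + 0*1 = 81 + 0 = 81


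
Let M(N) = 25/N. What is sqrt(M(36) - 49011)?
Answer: I*sqrt(1764371)/6 ≈ 221.38*I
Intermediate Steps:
sqrt(M(36) - 49011) = sqrt(25/36 - 49011) = sqrt(-1764371/36) = I*sqrt(1764371)/6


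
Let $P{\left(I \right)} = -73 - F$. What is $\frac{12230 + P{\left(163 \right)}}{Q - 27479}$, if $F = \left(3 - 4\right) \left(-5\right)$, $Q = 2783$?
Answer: $- \frac{31}{63} \approx -0.49206$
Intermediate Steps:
$F = 5$ ($F = \left(-1\right) \left(-5\right) = 5$)
$P{\left(I \right)} = -78$ ($P{\left(I \right)} = -73 - 5 = -78$)
$\frac{12230 + P{\left(163 \right)}}{Q - 27479} = \frac{12230 - 78}{2783 - 27479} = \frac{12152}{-24696} = 12152 \left(- \frac{1}{24696}\right) = - \frac{31}{63}$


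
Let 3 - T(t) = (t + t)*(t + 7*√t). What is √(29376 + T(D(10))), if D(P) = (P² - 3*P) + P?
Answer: √(16579 - 4480*√5) ≈ 81.003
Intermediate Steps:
D(P) = P² - 2*P
T(t) = 3 - 2*t*(t + 7*√t) (T(t) = 3 - (t + t)*(t + 7*√t) = 3 - 2*t*(t + 7*√t))
√(29376 + T(D(10))) = √(29376 + (3 - 14*10*√10*(-2 + 10)^(3/2) - 2*100*(-2 + 10)²)) = √(29376 + (3 - 14*320*√5 - 2*(10*8)²)) = √(29376 + (3 - 4480*√5 - 2*80²)) = √(29376 + (3 - 4480*√5 - 2*6400)) = √(29376 + (3 - 4480*√5 - 12800)) = √(29376 + (-12797 - 4480*√5)) = √(16579 - 4480*√5)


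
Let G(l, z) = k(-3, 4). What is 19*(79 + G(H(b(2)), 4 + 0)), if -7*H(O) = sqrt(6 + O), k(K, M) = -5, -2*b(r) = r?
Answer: 1406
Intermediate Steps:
b(r) = -r/2
H(O) = -sqrt(6 + O)/7
G(l, z) = -5
19*(79 + G(H(b(2)), 4 + 0)) = 19*(79 - 5) = 19*74 = 1406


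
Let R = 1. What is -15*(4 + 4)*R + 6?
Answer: -114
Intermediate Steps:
-15*(4 + 4)*R + 6 = -15*(4 + 4) + 6 = -120 + 6 = -114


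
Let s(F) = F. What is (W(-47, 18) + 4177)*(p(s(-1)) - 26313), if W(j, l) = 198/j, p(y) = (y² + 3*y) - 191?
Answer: -5198383226/47 ≈ -1.1060e+8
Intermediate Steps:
p(y) = -191 + y² + 3*y
(W(-47, 18) + 4177)*(p(s(-1)) - 26313) = (198/(-47) + 4177)*((-191 + (-1)² + 3*(-1)) - 26313) = (198*(-1/47) + 4177)*((-191 + 1 - 3) - 26313) = (-198/47 + 4177)*(-193 - 26313) = (196121/47)*(-26506) = -5198383226/47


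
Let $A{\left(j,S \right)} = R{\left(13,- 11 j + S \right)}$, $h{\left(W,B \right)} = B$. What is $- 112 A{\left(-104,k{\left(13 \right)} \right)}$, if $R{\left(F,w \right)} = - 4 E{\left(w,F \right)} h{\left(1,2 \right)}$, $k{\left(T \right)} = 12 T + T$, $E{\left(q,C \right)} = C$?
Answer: $11648$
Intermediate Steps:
$k{\left(T \right)} = 13 T$
$R{\left(F,w \right)} = - 8 F$ ($R{\left(F,w \right)} = - 4 F 2 = - 8 F$)
$A{\left(j,S \right)} = -104$ ($A{\left(j,S \right)} = \left(-8\right) 13 = -104$)
$- 112 A{\left(-104,k{\left(13 \right)} \right)} = \left(-112\right) \left(-104\right) = 11648$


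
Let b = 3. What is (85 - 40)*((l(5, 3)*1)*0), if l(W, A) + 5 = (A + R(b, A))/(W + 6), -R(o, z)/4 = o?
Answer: 0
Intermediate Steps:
R(o, z) = -4*o
l(W, A) = -5 + (-12 + A)/(6 + W) (l(W, A) = -5 + (A - 4*3)/(W + 6) = -5 + (A - 12)/(6 + W) = -5 + (-12 + A)/(6 + W))
(85 - 40)*((l(5, 3)*1)*0) = (85 - 40)*((((-42 + 3 - 5*5)/(6 + 5))*1)*0) = 45*((((-42 + 3 - 25)/11)*1)*0) = 45*((((1/11)*(-64))*1)*0) = 45*(-64/11*1*0) = 45*(-64/11*0) = 45*0 = 0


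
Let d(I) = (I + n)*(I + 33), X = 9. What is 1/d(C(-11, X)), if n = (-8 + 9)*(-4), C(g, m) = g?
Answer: -1/330 ≈ -0.0030303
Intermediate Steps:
n = -4 (n = 1*(-4) = -4)
d(I) = (-4 + I)*(33 + I) (d(I) = (I - 4)*(I + 33) = (-4 + I)*(33 + I))
1/d(C(-11, X)) = 1/(-132 + (-11)**2 + 29*(-11)) = 1/(-132 + 121 - 319) = 1/(-330) = -1/330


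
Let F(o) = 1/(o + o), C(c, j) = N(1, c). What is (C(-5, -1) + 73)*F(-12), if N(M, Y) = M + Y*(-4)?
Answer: -47/12 ≈ -3.9167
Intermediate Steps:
N(M, Y) = M - 4*Y
C(c, j) = 1 - 4*c
F(o) = 1/(2*o)
(C(-5, -1) + 73)*F(-12) = ((1 - 4*(-5)) + 73)*((1/2)/(-12)) = ((1 + 20) + 73)*((1/2)*(-1/12)) = (21 + 73)*(-1/24) = 94*(-1/24) = -47/12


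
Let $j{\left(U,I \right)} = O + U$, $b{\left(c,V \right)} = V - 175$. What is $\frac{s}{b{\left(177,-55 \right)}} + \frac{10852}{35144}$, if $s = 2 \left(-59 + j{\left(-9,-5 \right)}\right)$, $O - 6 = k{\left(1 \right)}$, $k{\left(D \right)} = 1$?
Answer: $\frac{36867}{43930} \approx 0.83922$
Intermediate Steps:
$O = 7$ ($O = 6 + 1 = 7$)
$b{\left(c,V \right)} = -175 + V$
$j{\left(U,I \right)} = 7 + U$
$s = -122$ ($s = 2 \left(-59 + \left(7 - 9\right)\right) = 2 \left(-59 - 2\right) = 2 \left(-61\right) = -122$)
$\frac{s}{b{\left(177,-55 \right)}} + \frac{10852}{35144} = - \frac{122}{-175 - 55} + \frac{10852}{35144} = - \frac{122}{-230} + 10852 \cdot \frac{1}{35144} = \left(-122\right) \left(- \frac{1}{230}\right) + \frac{2713}{8786} = \frac{61}{115} + \frac{2713}{8786} = \frac{36867}{43930}$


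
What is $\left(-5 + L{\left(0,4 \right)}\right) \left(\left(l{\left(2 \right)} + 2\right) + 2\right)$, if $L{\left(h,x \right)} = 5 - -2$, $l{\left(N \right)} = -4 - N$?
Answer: $-4$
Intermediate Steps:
$L{\left(h,x \right)} = 7$ ($L{\left(h,x \right)} = 5 + 2 = 7$)
$\left(-5 + L{\left(0,4 \right)}\right) \left(\left(l{\left(2 \right)} + 2\right) + 2\right) = \left(-5 + 7\right) \left(\left(\left(-4 - 2\right) + 2\right) + 2\right) = 2 \left(\left(\left(-4 - 2\right) + 2\right) + 2\right) = 2 \left(\left(-6 + 2\right) + 2\right) = 2 \left(-4 + 2\right) = 2 \left(-2\right) = -4$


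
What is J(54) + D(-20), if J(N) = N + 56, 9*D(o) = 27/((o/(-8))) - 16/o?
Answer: 5008/45 ≈ 111.29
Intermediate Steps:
D(o) = -232/(9*o) (D(o) = (27/((o/(-8))) - 16/o)/9 = (27/((o*(-⅛))) - 16/o)/9 = (27/((-o/8)) - 16/o)/9 = (27*(-8/o) - 16/o)/9 = (-216/o - 16/o)/9 = (-232/o)/9 = -232/(9*o))
J(N) = 56 + N
J(54) + D(-20) = (56 + 54) - 232/9/(-20) = 110 - 232/9*(-1/20) = 110 + 58/45 = 5008/45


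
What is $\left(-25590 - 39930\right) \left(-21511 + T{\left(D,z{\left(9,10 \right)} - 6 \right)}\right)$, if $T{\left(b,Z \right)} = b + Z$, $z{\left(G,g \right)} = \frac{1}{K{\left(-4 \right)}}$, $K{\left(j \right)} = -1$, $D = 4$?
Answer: $1409597280$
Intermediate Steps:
$z{\left(G,g \right)} = -1$ ($z{\left(G,g \right)} = \frac{1}{-1} = -1$)
$T{\left(b,Z \right)} = Z + b$
$\left(-25590 - 39930\right) \left(-21511 + T{\left(D,z{\left(9,10 \right)} - 6 \right)}\right) = \left(-25590 - 39930\right) \left(-21511 + \left(\left(-1 - 6\right) + 4\right)\right) = - 65520 \left(-21511 + \left(\left(-1 - 6\right) + 4\right)\right) = - 65520 \left(-21511 + \left(-7 + 4\right)\right) = - 65520 \left(-21511 - 3\right) = \left(-65520\right) \left(-21514\right) = 1409597280$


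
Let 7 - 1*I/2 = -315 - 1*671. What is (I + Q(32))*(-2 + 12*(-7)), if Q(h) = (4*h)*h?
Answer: -523052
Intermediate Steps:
I = 1986 (I = 14 - 2*(-315 - 1*671) = 14 - 2*(-315 - 671) = 14 - 2*(-986) = 14 + 1972 = 1986)
Q(h) = 4*h²
(I + Q(32))*(-2 + 12*(-7)) = (1986 + 4*32²)*(-2 + 12*(-7)) = (1986 + 4*1024)*(-2 - 84) = (1986 + 4096)*(-86) = 6082*(-86) = -523052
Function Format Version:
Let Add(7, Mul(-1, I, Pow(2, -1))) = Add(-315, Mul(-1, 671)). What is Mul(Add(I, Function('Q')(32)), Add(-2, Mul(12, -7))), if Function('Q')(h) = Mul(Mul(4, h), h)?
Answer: -523052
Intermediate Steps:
I = 1986 (I = Add(14, Mul(-2, Add(-315, Mul(-1, 671)))) = Add(14, Mul(-2, Add(-315, -671))) = Add(14, Mul(-2, -986)) = Add(14, 1972) = 1986)
Function('Q')(h) = Mul(4, Pow(h, 2))
Mul(Add(I, Function('Q')(32)), Add(-2, Mul(12, -7))) = Mul(Add(1986, Mul(4, Pow(32, 2))), Add(-2, Mul(12, -7))) = Mul(Add(1986, Mul(4, 1024)), Add(-2, -84)) = Mul(Add(1986, 4096), -86) = Mul(6082, -86) = -523052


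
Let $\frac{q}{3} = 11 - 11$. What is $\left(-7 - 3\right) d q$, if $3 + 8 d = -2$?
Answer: $0$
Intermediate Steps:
$d = - \frac{5}{8}$ ($d = - \frac{3}{8} + \frac{1}{8} \left(-2\right) = - \frac{3}{8} - \frac{1}{4} = - \frac{5}{8} \approx -0.625$)
$q = 0$ ($q = 3 \left(11 - 11\right) = 3 \cdot 0 = 0$)
$\left(-7 - 3\right) d q = \left(-7 - 3\right) \left(- \frac{5}{8}\right) 0 = \left(-10\right) \left(- \frac{5}{8}\right) 0 = \frac{25}{4} \cdot 0 = 0$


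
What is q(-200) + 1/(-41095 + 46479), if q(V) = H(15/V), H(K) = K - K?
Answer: 1/5384 ≈ 0.00018574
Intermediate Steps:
H(K) = 0
q(V) = 0
q(-200) + 1/(-41095 + 46479) = 0 + 1/(-41095 + 46479) = 0 + 1/5384 = 1/5384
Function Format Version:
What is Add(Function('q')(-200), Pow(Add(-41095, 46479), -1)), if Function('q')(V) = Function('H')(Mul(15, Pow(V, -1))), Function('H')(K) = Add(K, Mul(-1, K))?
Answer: Rational(1, 5384) ≈ 0.00018574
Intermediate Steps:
Function('H')(K) = 0
Function('q')(V) = 0
Add(Function('q')(-200), Pow(Add(-41095, 46479), -1)) = Add(0, Pow(Add(-41095, 46479), -1)) = Add(0, Pow(5384, -1)) = Add(0, Rational(1, 5384)) = Rational(1, 5384)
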